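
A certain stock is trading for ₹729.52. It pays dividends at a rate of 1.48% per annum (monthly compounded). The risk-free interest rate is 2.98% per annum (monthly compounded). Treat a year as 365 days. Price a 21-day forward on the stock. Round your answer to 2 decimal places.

F = S · (1+r/12)^(12T) / (1+q/12)^(12T)
= 729.52 × 1.001714 / 1.000851 = 729.52 × 1.000862
F = ₹730.15

₹730.15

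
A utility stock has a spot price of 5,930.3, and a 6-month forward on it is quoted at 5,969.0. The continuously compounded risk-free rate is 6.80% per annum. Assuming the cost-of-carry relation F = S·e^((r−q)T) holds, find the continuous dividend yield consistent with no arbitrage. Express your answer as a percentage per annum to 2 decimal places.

5.50%

From F = S·e^((r−q)T): (r − q) = ln(F/S)/T
ln(5969.0/5930.3) = ln(1.006526) = 0.006505
(r − q) = 0.006505 / (6/12) = 0.013010
q = r − ln(F/S)/T = 0.0680 − 0.013010 = 0.054990
q = 5.50%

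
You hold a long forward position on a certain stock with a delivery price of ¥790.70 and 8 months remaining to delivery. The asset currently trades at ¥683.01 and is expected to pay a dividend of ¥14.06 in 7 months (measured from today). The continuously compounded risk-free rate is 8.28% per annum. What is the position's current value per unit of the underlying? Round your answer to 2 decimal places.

PV(remaining dividends) I = 14.06·e^(−0.0828·7/12) = 13.3970
Current forward F = (S − I)·e^(rT) = (683.01 − 13.3970)·e^(0.0828·8/12) = 669.6130 × 1.056752 = 707.6149
Value (long) = (F − K)·e^(−rT) = (707.6149 − 790.70) × 0.946296 = -78.6231
Value = -¥78.62

-¥78.62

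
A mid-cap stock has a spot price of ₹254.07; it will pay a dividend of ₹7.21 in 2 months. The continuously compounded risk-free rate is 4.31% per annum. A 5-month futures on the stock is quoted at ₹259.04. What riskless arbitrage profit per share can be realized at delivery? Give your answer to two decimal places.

₹7.65 per share

PV(dividends) I = 7.21·e^(−0.0431·2/12) = 7.1584
Fair futures F* = (S − I)·e^(rT) = (254.07 − 7.1584)·e^0.017958 = 246.9116 × 1.018120 = 251.3856
Market ₹259.04 > fair 251.3856: forward overpriced → cash-and-carry (borrow at r, buy the stock and collect the dividends, short the forward).
Profit at T = |F_mkt − F*| = |259.04 − 251.3856| = ₹7.65 per share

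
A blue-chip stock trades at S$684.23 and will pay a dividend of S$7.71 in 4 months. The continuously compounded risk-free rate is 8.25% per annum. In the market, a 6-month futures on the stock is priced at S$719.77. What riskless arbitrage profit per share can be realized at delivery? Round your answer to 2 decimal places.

PV(dividends) I = 7.71·e^(−0.0825·4/12) = 7.5009
Fair futures F* = (S − I)·e^(rT) = (684.23 − 7.5009)·e^0.041250 = 676.7291 × 1.042113 = 705.2282
Market S$719.77 > fair 705.2282: forward overpriced → cash-and-carry (borrow at r, buy the stock and collect the dividends, short the forward).
Profit at T = |F_mkt − F*| = |719.77 − 705.2282| = S$14.54 per share

S$14.54 per share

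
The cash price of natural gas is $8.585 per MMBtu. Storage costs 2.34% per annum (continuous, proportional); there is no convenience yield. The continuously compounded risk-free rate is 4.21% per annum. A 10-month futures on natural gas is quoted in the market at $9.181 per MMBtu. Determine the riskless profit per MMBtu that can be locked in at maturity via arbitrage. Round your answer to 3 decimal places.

Fair futures: F* = S·e^(carry·T), with carry = (r + u) = 0.0421 + 0.0234 = 0.0655
F* = 8.585 · e^(0.0655 × 10/12) = 8.585 · e^0.054583 = 8.585 × 1.056100 = $9.0666
Market $9.181 > fair $9.0666: forward overpriced → cash-and-carry (buy spot, short the forward).
At maturity, profit = |F_mkt − F*| = |9.181 − 9.0666| = $0.114 per MMBtu

$0.114 per MMBtu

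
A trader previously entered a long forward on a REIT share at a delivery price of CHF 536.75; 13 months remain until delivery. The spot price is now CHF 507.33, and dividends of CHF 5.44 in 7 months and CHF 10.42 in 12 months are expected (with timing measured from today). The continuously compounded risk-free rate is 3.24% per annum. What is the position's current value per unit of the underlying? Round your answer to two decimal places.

PV(remaining dividends) I = 5.44·e^(−0.0324·7/12) + 10.42·e^(−0.0324·12/12) = 15.4260
Current forward F = (S − I)·e^(rT) = (507.33 − 15.4260)·e^(0.0324·13/12) = 491.9040 × 1.035723 = 509.4763
Value (long) = (F − K)·e^(−rT) = (509.4763 − 536.75) × 0.965509 = -26.3330
Value = -CHF 26.33

-CHF 26.33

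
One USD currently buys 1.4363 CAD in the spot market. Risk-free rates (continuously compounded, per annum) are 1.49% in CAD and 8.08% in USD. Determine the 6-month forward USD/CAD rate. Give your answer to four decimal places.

F = S·e^((r_CAD − r_USD)T) = 1.4363 · e^((0.0149 − 0.0808) × 6/12)
= 1.4363 · e^-0.032950 = 1.4363 × 0.967587
F = 1.3897 CAD per USD

1.3897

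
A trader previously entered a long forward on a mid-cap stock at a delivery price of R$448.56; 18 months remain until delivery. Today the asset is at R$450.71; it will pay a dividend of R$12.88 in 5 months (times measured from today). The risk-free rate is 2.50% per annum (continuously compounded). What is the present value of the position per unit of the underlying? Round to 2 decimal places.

R$5.91

PV(remaining dividends) I = 12.88·e^(−0.0250·5/12) = 12.7465
Current forward F = (S − I)·e^(rT) = (450.71 − 12.7465)·e^(0.0250·18/12) = 437.9635 × 1.038212 = 454.6990
Value (long) = (F − K)·e^(−rT) = (454.6990 − 448.56) × 0.963194 = 5.9130
Value = R$5.91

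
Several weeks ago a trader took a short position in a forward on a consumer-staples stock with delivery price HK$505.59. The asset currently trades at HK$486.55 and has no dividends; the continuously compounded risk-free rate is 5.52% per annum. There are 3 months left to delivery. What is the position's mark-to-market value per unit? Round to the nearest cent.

HK$12.11

Current fair forward for the remaining 3 months: F = S·e^(r·T), r = 0.0552
F = 486.55 · e^(0.0552 × 3/12) = 486.55 × 1.013896 = 493.3111
Value of long forward = (F − K)·e^(−rT) = (493.3111 − 505.59) · e^(−0.0552·3/12)
= -12.2789 × 0.986295 = -12.11
Short position value = −(long value) = HK$12.11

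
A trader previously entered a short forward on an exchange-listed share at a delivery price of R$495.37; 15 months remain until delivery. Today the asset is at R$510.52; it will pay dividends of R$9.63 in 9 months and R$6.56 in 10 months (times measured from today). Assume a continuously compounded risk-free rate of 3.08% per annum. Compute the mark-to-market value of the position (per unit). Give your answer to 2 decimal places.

-R$18.06

PV(remaining dividends) I = 9.63·e^(−0.0308·9/12) + 6.56·e^(−0.0308·10/12) = 15.8039
Current forward F = (S − I)·e^(rT) = (510.52 − 15.8039)·e^(0.0308·15/12) = 494.7161 × 1.039251 = 514.1342
Value (long) = (F − K)·e^(−rT) = (514.1342 − 495.37) × 0.962232 = 18.0555
Short position value = −(long value) = -R$18.06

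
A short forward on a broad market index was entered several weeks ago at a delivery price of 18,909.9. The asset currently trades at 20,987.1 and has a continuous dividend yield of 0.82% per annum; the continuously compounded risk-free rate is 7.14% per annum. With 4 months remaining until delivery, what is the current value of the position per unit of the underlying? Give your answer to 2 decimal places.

Current fair forward for the remaining 4 months: F = S·e^((r − q)·T), (r − q) = 0.0714 − 0.0082 = 0.0632
F = 20987.1 · e^(0.0632 × 4/12) = 20987.1 × 1.02129014 = 21433.9183
Value of long forward = (F − K)·e^(−rT) = (21433.9183 − 18909.9) · e^(−0.0714·4/12)
= 2524.0183 × 0.97648099 = 2464.66
Short position value = −(long value) = -2464.66

-2464.66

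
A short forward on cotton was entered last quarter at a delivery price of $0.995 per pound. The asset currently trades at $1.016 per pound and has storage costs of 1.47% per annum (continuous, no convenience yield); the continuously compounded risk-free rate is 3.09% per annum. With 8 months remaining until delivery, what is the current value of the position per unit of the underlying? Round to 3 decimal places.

Current fair forward for the remaining 8 months: F = S·e^((r + u)·T), (r + u) = 0.0309 + 0.0147 = 0.0456
F = 1.016 · e^(0.0456 × 8/12) = 1.016 × 1.030867 = 1.0474
Value of long forward = (F − K)·e^(−rT) = (1.0474 − 0.995) · e^(−0.0309·8/12)
= 0.0524 × 0.979611 = 0.051
Short position value = −(long value) = -$0.051

-$0.051 per pound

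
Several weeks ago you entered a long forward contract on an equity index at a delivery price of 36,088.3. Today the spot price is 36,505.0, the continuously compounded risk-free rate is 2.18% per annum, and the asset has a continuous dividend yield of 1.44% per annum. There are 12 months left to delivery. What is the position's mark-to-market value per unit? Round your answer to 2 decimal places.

Current fair forward for the remaining 12 months: F = S·e^((r − q)·T), (r − q) = 0.0218 − 0.0144 = 0.0074
F = 36505.0 · e^(0.0074 × 12/12) = 36505.0 × 1.00742745 = 36776.1391
Value of long forward = (F − K)·e^(−rT) = (36776.1391 − 36088.3) · e^(−0.0218·12/12)
= 687.8391 × 0.97843590 = 673.01

673.01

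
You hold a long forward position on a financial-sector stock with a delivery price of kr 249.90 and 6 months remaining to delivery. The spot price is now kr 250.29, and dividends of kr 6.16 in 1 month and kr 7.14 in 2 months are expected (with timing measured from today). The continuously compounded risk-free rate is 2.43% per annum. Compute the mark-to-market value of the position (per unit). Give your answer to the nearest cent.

-kr 9.85

PV(remaining dividends) I = 6.16·e^(−0.0243·1/12) + 7.14·e^(−0.0243·2/12) = 13.2587
Current forward F = (S − I)·e^(rT) = (250.29 − 13.2587)·e^(0.0243·6/12) = 237.0313 × 1.012224 = 239.9288
Value (long) = (F − K)·e^(−rT) = (239.9288 − 249.90) × 0.987924 = -9.8508
Value = -kr 9.85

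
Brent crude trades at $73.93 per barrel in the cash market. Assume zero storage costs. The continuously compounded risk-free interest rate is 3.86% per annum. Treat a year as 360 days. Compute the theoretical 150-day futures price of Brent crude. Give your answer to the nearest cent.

F = S·e^(rT) = 73.93 · e^(0.0386 × 150/360) = 73.93 · e^0.016083
= 73.93 × 1.016213 = $75.13 per barrel

$75.13 per barrel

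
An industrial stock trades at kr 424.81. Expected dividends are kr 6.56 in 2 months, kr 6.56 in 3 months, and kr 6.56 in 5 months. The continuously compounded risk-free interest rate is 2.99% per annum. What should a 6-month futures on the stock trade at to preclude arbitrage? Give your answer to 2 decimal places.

PV(dividends) I = 6.56·e^(−0.0299·2/12) + 6.56·e^(−0.0299·3/12) + 6.56·e^(−0.0299·5/12)
I = 6.5274 + 6.5111 + 6.4788 = 19.5173
F = (S − I)·e^(rT) = (424.81 − 19.5173) · e^(0.0299·6/12)
= 405.2927 · e^0.014950 = 405.2927 × 1.015062 = kr 411.40

kr 411.40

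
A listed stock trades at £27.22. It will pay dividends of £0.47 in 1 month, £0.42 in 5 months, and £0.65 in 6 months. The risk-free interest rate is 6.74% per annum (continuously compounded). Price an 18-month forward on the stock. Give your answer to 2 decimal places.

PV(dividends) I = 0.47·e^(−0.0674·1/12) + 0.42·e^(−0.0674·5/12) + 0.65·e^(−0.0674·6/12)
I = 0.4674 + 0.4084 + 0.6285 = 1.5043
F = (S − I)·e^(rT) = (27.22 − 1.5043) · e^(0.0674·18/12)
= 25.7157 · e^0.101100 = 25.7157 × 1.106387 = £28.45

£28.45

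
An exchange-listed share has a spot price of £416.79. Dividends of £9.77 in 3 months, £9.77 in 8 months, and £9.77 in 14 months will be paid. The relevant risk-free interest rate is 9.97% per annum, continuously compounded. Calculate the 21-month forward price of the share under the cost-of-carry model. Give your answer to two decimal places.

£463.65

PV(dividends) I = 9.77·e^(−0.0997·3/12) + 9.77·e^(−0.0997·8/12) + 9.77·e^(−0.0997·14/12)
I = 9.5295 + 9.1417 + 8.6972 = 27.3684
F = (S − I)·e^(rT) = (416.79 − 27.3684) · e^(0.0997·21/12)
= 389.4216 · e^0.174475 = 389.4216 × 1.190621 = £463.65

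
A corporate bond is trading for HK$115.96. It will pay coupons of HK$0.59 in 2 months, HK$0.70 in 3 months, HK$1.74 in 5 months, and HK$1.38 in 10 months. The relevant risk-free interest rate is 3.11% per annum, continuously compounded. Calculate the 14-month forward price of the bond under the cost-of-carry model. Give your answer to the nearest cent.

PV(coupons) I = 0.59·e^(−0.0311·2/12) + 0.70·e^(−0.0311·3/12) + 1.74·e^(−0.0311·5/12) + 1.38·e^(−0.0311·10/12)
I = 0.5869 + 0.6946 + 1.7176 + 1.3447 = 4.3438
F = (S − I)·e^(rT) = (115.96 − 4.3438) · e^(0.0311·14/12)
= 111.6162 · e^0.036283 = 111.6162 × 1.036949 = HK$115.74

HK$115.74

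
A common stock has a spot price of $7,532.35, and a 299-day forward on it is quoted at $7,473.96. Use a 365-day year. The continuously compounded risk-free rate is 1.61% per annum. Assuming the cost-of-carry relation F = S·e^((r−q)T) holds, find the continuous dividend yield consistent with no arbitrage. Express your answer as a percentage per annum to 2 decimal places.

From F = S·e^((r−q)T): (r − q) = ln(F/S)/T
ln(7473.96/7532.35) = ln(0.992248) = -0.007782
(r − q) = -0.007782 / (299/365) = -0.009500
q = r − ln(F/S)/T = 0.0161 + 0.009500 = 0.025600
q = 2.56%

2.56%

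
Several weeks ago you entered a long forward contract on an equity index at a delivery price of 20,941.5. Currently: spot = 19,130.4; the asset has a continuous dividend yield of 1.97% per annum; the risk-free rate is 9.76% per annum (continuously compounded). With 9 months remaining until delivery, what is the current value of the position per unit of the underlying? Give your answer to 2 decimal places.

Current fair forward for the remaining 9 months: F = S·e^((r − q)·T), (r − q) = 0.0976 − 0.0197 = 0.0779
F = 19130.4 · e^(0.0779 × 9/12) = 19130.4 × 1.06016547 = 20281.3895
Value of long forward = (F − K)·e^(−rT) = (20281.3895 − 20941.5) · e^(−0.0976·9/12)
= -660.1105 × 0.92941493 = -613.52

-613.52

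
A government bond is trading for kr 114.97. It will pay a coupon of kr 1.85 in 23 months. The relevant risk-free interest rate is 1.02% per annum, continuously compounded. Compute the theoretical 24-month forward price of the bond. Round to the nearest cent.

kr 115.49

PV(coupons) I = 1.85·e^(−0.0102·23/12)
I = 1.8142
F = (S − I)·e^(rT) = (114.97 − 1.8142) · e^(0.0102·24/12)
= 113.1558 · e^0.020400 = 113.1558 × 1.020610 = kr 115.49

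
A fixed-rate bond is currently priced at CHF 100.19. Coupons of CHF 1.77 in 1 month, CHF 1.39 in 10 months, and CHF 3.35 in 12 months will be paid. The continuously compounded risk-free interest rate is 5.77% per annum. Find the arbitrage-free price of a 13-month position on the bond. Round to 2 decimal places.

PV(coupons) I = 1.77·e^(−0.0577·1/12) + 1.39·e^(−0.0577·10/12) + 3.35·e^(−0.0577·12/12)
I = 1.7615 + 1.3247 + 3.1622 = 6.2484
F = (S − I)·e^(rT) = (100.19 − 6.2484) · e^(0.0577·13/12)
= 93.9416 · e^0.062508 = 93.9416 × 1.064503 = CHF 100.00

CHF 100.00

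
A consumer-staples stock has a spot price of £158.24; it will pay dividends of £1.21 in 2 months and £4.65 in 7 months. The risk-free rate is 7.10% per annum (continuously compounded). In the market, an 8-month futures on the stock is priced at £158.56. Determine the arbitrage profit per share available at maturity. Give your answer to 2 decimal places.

£1.42 per share

PV(dividends) I = 1.21·e^(−0.0710·2/12) + 4.65·e^(−0.0710·7/12) = 5.6571
Fair futures F* = (S − I)·e^(rT) = (158.24 − 5.6571)·e^0.047333 = 152.5829 × 1.048471 = 159.9787
Market £158.56 < fair 159.9787: forward underpriced → reverse cash-and-carry (short the stock, invest proceeds at r, pay the dividends, go long the forward).
Profit at T = |F_mkt − F*| = |158.56 − 159.9787| = £1.42 per share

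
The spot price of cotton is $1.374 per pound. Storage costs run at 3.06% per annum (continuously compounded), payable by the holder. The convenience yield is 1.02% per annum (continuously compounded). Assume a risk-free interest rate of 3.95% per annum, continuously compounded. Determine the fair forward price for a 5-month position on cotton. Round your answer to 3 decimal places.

$1.409 per pound

Net carry = r + u − y = 0.0395 + 0.0306 − 0.0102 = 0.0599
F = S·e^((r+u−y)T) = 1.374 · e^(0.0599 × 5/12) = 1.374 · e^0.024958
= 1.374 × 1.025272 = $1.409 per pound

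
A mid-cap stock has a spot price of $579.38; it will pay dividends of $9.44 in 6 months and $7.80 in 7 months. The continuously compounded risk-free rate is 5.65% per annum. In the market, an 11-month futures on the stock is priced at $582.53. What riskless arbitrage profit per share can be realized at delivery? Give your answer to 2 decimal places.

$10.03 per share

PV(dividends) I = 9.44·e^(−0.0565·6/12) + 7.80·e^(−0.0565·7/12) = 16.7242
Fair futures F* = (S − I)·e^(rT) = (579.38 − 16.7242)·e^0.051792 = 562.6558 × 1.053157 = 592.5649
Market $582.53 < fair 592.5649: forward underpriced → reverse cash-and-carry (short the stock, invest proceeds at r, pay the dividends, go long the forward).
Profit at T = |F_mkt − F*| = |582.53 − 592.5649| = $10.03 per share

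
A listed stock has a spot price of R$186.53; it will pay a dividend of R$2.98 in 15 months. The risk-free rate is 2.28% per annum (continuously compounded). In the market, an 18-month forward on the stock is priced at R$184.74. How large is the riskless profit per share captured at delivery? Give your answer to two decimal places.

PV(dividends) I = 2.98·e^(−0.0228·15/12) = 2.8963
Fair forward F* = (S − I)·e^(rT) = (186.53 − 2.8963)·e^0.034200 = 183.6337 × 1.034792 = 190.0227
Market R$184.74 < fair 190.0227: forward underpriced → reverse cash-and-carry (short the stock, invest proceeds at r, pay the dividends, go long the forward).
Profit at T = |F_mkt − F*| = |184.74 − 190.0227| = R$5.28 per share

R$5.28 per share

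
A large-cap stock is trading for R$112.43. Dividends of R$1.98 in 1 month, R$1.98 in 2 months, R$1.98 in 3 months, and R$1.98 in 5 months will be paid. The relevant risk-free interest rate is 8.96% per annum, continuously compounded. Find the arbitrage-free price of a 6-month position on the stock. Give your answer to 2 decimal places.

R$109.47

PV(dividends) I = 1.98·e^(−0.0896·1/12) + 1.98·e^(−0.0896·2/12) + 1.98·e^(−0.0896·3/12) + 1.98·e^(−0.0896·5/12)
I = 1.9653 + 1.9507 + 1.9361 + 1.9074 = 7.7595
F = (S − I)·e^(rT) = (112.43 − 7.7595) · e^(0.0896·6/12)
= 104.6705 · e^0.044800 = 104.6705 × 1.045819 = R$109.47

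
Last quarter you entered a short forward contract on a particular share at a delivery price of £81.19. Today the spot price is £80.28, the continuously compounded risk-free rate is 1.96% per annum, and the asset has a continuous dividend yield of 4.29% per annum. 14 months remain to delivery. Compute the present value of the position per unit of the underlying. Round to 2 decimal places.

£2.99

Current fair forward for the remaining 14 months: F = S·e^((r − q)·T), (r − q) = 0.0196 − 0.0429 = -0.0233
F = 80.28 · e^(-0.0233 × 14/12) = 80.28 × 0.973183 = 78.1271
Value of long forward = (F − K)·e^(−rT) = (78.1271 − 81.19) · e^(−0.0196·14/12)
= -3.0629 × 0.977393 = -2.99
Short position value = −(long value) = £2.99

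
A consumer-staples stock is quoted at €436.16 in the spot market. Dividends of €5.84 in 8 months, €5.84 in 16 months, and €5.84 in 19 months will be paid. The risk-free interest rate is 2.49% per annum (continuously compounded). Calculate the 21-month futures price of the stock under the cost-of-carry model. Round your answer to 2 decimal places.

PV(dividends) I = 5.84·e^(−0.0249·8/12) + 5.84·e^(−0.0249·16/12) + 5.84·e^(−0.0249·19/12)
I = 5.7439 + 5.6493 + 5.6142 = 17.0074
F = (S − I)·e^(rT) = (436.16 − 17.0074) · e^(0.0249·21/12)
= 419.1526 · e^0.043575 = 419.1526 × 1.044538 = €437.82

€437.82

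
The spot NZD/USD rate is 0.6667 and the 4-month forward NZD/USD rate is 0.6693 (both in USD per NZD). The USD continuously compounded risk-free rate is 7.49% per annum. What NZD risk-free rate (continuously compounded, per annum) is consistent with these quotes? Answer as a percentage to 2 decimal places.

F = S·e^((r_USD − r_NZD)T) ⇒ r_NZD = r_USD − ln(F/S)/T
ln(0.6693/0.6667) = 0.003892; /(4/12) = 0.011676
r_NZD = 0.0749 − 0.011676 = 0.063224
r_NZD = 6.32%

6.32%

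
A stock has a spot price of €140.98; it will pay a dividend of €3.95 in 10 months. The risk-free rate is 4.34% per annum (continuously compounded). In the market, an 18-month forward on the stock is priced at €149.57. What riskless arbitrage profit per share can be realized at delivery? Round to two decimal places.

€3.17 per share

PV(dividends) I = 3.95·e^(−0.0434·10/12) = 3.8097
Fair forward F* = (S − I)·e^(rT) = (140.98 − 3.8097)·e^0.065100 = 137.1703 × 1.067266 = 146.3972
Market €149.57 > fair 146.3972: forward overpriced → cash-and-carry (borrow at r, buy the stock and collect the dividends, short the forward).
Profit at T = |F_mkt − F*| = |149.57 − 146.3972| = €3.17 per share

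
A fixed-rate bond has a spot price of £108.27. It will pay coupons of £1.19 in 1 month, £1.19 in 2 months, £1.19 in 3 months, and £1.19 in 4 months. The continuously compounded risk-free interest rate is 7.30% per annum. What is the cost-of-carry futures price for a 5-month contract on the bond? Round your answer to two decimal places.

PV(coupons) I = 1.19·e^(−0.0730·1/12) + 1.19·e^(−0.0730·2/12) + 1.19·e^(−0.0730·3/12) + 1.19·e^(−0.0730·4/12)
I = 1.1828 + 1.1756 + 1.1685 + 1.1614 = 4.6883
F = (S − I)·e^(rT) = (108.27 − 4.6883) · e^(0.0730·5/12)
= 103.5817 · e^0.030417 = 103.5817 × 1.030884 = £106.78

£106.78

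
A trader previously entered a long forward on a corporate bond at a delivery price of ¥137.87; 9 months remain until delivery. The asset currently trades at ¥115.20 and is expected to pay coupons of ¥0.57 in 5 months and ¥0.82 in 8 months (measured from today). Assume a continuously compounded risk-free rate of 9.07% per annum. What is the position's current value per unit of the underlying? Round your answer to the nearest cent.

PV(remaining coupons) I = 0.57·e^(−0.0907·5/12) + 0.82·e^(−0.0907·8/12) = 1.3207
Current forward F = (S − I)·e^(rT) = (115.20 − 1.3207)·e^(0.0907·9/12) = 113.8793 × 1.070392 = 121.8955
Value (long) = (F − K)·e^(−rT) = (121.8955 − 137.87) × 0.934237 = -14.9240
Value = -¥14.92

-¥14.92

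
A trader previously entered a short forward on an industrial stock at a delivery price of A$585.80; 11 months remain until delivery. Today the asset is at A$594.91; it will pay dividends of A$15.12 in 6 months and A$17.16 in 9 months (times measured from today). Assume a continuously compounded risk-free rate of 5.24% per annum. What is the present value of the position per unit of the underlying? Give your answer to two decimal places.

PV(remaining dividends) I = 15.12·e^(−0.0524·6/12) + 17.16·e^(−0.0524·9/12) = 31.2277
Current forward F = (S − I)·e^(rT) = (594.91 − 31.2277)·e^(0.0524·11/12) = 563.6823 × 1.049206 = 591.4189
Value (long) = (F − K)·e^(−rT) = (591.4189 − 585.80) × 0.953102 = 5.3554
Short position value = −(long value) = -A$5.36

-A$5.36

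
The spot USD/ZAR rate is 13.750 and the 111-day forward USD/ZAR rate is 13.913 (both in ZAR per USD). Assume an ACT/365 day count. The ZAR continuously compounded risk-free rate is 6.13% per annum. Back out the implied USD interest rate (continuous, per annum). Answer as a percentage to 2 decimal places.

F = S·e^((r_ZAR − r_USD)T) ⇒ r_USD = r_ZAR − ln(F/S)/T
ln(13.913/13.750) = 0.011785; /(111/365) = 0.038752
r_USD = 0.0613 − 0.038752 = 0.022548
r_USD = 2.25%

2.25%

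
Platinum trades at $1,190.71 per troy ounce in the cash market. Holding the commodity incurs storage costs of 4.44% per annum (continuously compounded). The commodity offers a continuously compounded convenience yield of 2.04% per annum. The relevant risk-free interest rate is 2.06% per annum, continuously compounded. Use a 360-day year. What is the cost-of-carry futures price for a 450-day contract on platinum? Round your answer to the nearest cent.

$1,258.98 per troy ounce

Net carry = r + u − y = 0.0206 + 0.0444 − 0.0204 = 0.0446
F = S·e^((r+u−y)T) = 1190.71 · e^(0.0446 × 450/360) = 1190.71 · e^0.05575000
= 1190.71 × 1.05733332 = $1,258.98 per troy ounce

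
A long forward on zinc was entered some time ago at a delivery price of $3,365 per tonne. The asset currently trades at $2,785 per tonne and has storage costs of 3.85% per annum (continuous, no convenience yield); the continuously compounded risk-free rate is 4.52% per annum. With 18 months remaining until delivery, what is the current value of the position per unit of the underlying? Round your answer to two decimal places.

-$193.85 per tonne

Current fair forward for the remaining 18 months: F = S·e^((r + u)·T), (r + u) = 0.0452 + 0.0385 = 0.0837
F = 2785 · e^(0.0837 × 18/12) = 2785 × 1.13377186 = 3157.5546
Value of long forward = (F − K)·e^(−rT) = (3157.5546 − 3365) · e^(−0.0452·18/12)
= -207.4454 × 0.93444734 = -193.85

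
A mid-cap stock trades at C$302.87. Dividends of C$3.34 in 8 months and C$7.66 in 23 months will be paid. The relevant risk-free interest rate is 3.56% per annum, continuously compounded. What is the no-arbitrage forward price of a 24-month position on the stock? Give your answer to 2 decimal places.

PV(dividends) I = 3.34·e^(−0.0356·8/12) + 7.66·e^(−0.0356·23/12)
I = 3.2617 + 7.1548 = 10.4165
F = (S − I)·e^(rT) = (302.87 − 10.4165) · e^(0.0356·24/12)
= 292.4535 · e^0.071200 = 292.4535 × 1.073796 = C$314.04

C$314.04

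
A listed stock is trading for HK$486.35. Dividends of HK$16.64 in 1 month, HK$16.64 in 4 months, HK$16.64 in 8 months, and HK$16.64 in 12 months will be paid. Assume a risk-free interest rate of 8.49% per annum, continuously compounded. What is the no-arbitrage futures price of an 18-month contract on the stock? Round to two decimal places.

HK$480.04

PV(dividends) I = 16.64·e^(−0.0849·1/12) + 16.64·e^(−0.0849·4/12) + 16.64·e^(−0.0849·8/12) + 16.64·e^(−0.0849·12/12)
I = 16.5227 + 16.1757 + 15.7243 + 15.2856 = 63.7083
F = (S − I)·e^(rT) = (486.35 − 63.7083) · e^(0.0849·18/12)
= 422.6417 · e^0.127350 = 422.6417 × 1.135814 = HK$480.04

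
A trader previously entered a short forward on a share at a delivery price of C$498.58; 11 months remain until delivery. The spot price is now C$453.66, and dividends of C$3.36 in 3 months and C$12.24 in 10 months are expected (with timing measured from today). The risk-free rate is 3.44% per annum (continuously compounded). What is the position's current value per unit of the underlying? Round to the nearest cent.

C$44.67

PV(remaining dividends) I = 3.36·e^(−0.0344·3/12) + 12.24·e^(−0.0344·10/12) = 15.2253
Current forward F = (S − I)·e^(rT) = (453.66 − 15.2253)·e^(0.0344·11/12) = 438.4347 × 1.032036 = 452.4804
Value (long) = (F − K)·e^(−rT) = (452.4804 − 498.58) × 0.968959 = -44.6686
Short position value = −(long value) = C$44.67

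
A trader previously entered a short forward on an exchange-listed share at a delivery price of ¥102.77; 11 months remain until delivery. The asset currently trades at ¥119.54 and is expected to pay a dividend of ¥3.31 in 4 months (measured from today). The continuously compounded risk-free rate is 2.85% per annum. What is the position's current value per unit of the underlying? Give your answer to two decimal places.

PV(remaining dividends) I = 3.31·e^(−0.0285·4/12) = 3.2787
Current forward F = (S − I)·e^(rT) = (119.54 − 3.2787)·e^(0.0285·11/12) = 116.2613 × 1.026469 = 119.3386
Value (long) = (F − K)·e^(−rT) = (119.3386 − 102.77) × 0.974213 = 16.1413
Short position value = −(long value) = -¥16.14

-¥16.14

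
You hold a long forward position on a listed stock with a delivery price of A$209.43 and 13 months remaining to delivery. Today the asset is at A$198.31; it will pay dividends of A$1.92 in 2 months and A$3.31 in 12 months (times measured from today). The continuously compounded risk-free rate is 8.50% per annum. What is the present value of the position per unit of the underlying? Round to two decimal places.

A$2.37

PV(remaining dividends) I = 1.92·e^(−0.0850·2/12) + 3.31·e^(−0.0850·12/12) = 4.9333
Current forward F = (S − I)·e^(rT) = (198.31 − 4.9333)·e^(0.0850·13/12) = 193.3767 × 1.096456 = 212.0290
Value (long) = (F − K)·e^(−rT) = (212.0290 − 209.43) × 0.912029 = 2.3704
Value = A$2.37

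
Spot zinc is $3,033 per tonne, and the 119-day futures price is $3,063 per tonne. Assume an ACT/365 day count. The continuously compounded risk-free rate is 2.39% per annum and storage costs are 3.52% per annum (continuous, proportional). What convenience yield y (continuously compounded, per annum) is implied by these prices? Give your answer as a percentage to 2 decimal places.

F = S·e^((r+u−y)T) ⇒ (r+u−y) = ln(F/S)/T
ln(3063/3033) = 0.009843; /T ⇒ 0.030191
y = r + u − ln(F/S)/T = 0.0239 + 0.0352 − 0.030191 = 0.028909
y = 2.89%

2.89%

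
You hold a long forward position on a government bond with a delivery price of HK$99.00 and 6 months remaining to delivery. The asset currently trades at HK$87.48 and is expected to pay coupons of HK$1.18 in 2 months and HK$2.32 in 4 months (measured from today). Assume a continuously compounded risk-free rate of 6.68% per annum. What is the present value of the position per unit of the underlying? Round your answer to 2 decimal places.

PV(remaining coupons) I = 1.18·e^(−0.0668·2/12) + 2.32·e^(−0.0668·4/12) = 3.4358
Current forward F = (S − I)·e^(rT) = (87.48 − 3.4358)·e^(0.0668·6/12) = 84.0442 × 1.033964 = 86.8987
Value (long) = (F − K)·e^(−rT) = (86.8987 − 99.00) × 0.967152 = -11.7038
Value = -HK$11.70

-HK$11.70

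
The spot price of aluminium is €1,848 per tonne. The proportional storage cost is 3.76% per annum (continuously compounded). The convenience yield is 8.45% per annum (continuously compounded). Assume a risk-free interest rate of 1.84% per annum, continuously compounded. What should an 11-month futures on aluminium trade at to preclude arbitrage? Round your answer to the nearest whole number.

Net carry = r + u − y = 0.0184 + 0.0376 − 0.0845 = -0.0285
F = S·e^((r+u−y)T) = 1848 · e^(-0.0285 × 11/12) = 1848 · e^-0.026125
= 1848 × 0.974213 = €1,800 per tonne

€1,800 per tonne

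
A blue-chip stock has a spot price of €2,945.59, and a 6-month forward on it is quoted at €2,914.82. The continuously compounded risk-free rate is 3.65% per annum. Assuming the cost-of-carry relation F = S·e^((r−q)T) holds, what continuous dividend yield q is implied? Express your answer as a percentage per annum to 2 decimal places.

From F = S·e^((r−q)T): (r − q) = ln(F/S)/T
ln(2914.82/2945.59) = ln(0.989554) = -0.010501
(r − q) = -0.010501 / (6/12) = -0.021002
q = r − ln(F/S)/T = 0.0365 + 0.021002 = 0.057502
q = 5.75%

5.75%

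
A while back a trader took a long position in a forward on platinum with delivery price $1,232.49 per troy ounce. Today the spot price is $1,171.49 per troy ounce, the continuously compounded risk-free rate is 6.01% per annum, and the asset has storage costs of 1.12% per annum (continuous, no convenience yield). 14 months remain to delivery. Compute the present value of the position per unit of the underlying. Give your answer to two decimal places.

$37.87 per troy ounce

Current fair forward for the remaining 14 months: F = S·e^((r + u)·T), (r + u) = 0.0601 + 0.0112 = 0.0713
F = 1171.49 · e^(0.0713 × 14/12) = 1171.49 × 1.08674103 = 1273.1062
Value of long forward = (F − K)·e^(−rT) = (1273.1062 − 1232.49) · e^(−0.0601·14/12)
= 40.6162 × 0.93228505 = 37.87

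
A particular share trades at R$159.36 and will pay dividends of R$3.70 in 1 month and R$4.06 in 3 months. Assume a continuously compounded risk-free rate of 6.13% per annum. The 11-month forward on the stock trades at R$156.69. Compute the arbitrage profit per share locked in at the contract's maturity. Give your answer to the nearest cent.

PV(dividends) I = 3.70·e^(−0.0613·1/12) + 4.06·e^(−0.0613·3/12) = 7.6794
Fair forward F* = (S − I)·e^(rT) = (159.36 − 7.6794)·e^0.056192 = 151.6806 × 1.057801 = 160.4479
Market R$156.69 < fair 160.4479: forward underpriced → reverse cash-and-carry (short the stock, invest proceeds at r, pay the dividends, go long the forward).
Profit at T = |F_mkt − F*| = |156.69 − 160.4479| = R$3.76 per share

R$3.76 per share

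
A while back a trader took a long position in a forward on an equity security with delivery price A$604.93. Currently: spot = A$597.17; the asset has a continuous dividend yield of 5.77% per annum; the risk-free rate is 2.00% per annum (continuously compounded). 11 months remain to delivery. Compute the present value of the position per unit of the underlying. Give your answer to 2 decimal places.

Current fair forward for the remaining 11 months: F = S·e^((r − q)·T), (r − q) = 0.0200 − 0.0577 = -0.0377
F = 597.17 · e^(-0.0377 × 11/12) = 597.17 × 0.966032 = 576.8853
Value of long forward = (F − K)·e^(−rT) = (576.8853 − 604.93) · e^(−0.0200·11/12)
= -28.0447 × 0.981834 = -27.54

-A$27.54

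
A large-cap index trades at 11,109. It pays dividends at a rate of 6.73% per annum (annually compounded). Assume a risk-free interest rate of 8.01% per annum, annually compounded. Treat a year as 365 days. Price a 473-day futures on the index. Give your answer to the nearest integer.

11,282

F = S · (1+r)^T / (1+q)^T
= 11109 × 1.105009 / 1.088068 = 11109 × 1.015570
F = 11,282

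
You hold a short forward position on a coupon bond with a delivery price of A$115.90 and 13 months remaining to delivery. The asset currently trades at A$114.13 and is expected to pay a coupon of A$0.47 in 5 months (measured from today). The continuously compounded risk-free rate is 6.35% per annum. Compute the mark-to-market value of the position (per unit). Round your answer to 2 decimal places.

PV(remaining coupons) I = 0.47·e^(−0.0635·5/12) = 0.4577
Current forward F = (S − I)·e^(rT) = (114.13 − 0.4577)·e^(0.0635·13/12) = 113.6723 × 1.071213 = 121.7672
Value (long) = (F − K)·e^(−rT) = (121.7672 − 115.90) × 0.933521 = 5.4772
Short position value = −(long value) = -A$5.48

-A$5.48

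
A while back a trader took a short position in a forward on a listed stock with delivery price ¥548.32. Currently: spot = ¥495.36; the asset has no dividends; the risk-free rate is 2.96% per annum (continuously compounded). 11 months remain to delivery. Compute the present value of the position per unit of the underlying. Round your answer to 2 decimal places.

Current fair forward for the remaining 11 months: F = S·e^(r·T), r = 0.0296
F = 495.36 · e^(0.0296 × 11/12) = 495.36 × 1.027505 = 508.9849
Value of long forward = (F − K)·e^(−rT) = (508.9849 − 548.32) · e^(−0.0296·11/12)
= -39.3351 × 0.973231 = -38.28
Short position value = −(long value) = ¥38.28

¥38.28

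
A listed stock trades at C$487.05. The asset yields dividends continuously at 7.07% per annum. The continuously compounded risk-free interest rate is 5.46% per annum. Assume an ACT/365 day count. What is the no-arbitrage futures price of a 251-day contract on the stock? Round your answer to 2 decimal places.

F = S·e^((r − q)T) = 487.05 · e^((0.0546 − 0.0707) × 251/365)
= 487.05 · e^-0.011072 = 487.05 × 0.988989
F = C$481.69

C$481.69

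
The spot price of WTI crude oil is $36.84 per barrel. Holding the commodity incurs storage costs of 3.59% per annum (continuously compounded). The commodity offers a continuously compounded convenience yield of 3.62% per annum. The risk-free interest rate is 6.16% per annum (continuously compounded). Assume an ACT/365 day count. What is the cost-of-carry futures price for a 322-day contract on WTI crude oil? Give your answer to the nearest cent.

$38.89 per barrel

Net carry = r + u − y = 0.0616 + 0.0359 − 0.0362 = 0.0613
F = S·e^((r+u−y)T) = 36.84 · e^(0.0613 × 322/365) = 36.84 · e^0.054078
= 36.84 × 1.055567 = $38.89 per barrel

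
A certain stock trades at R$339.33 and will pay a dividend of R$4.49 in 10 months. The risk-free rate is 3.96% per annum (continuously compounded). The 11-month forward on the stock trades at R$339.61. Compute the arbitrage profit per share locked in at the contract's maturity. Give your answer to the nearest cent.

R$7.76 per share

PV(dividends) I = 4.49·e^(−0.0396·10/12) = 4.3442
Fair forward F* = (S − I)·e^(rT) = (339.33 − 4.3442)·e^0.036300 = 334.9858 × 1.036967 = 347.3692
Market R$339.61 < fair 347.3692: forward underpriced → reverse cash-and-carry (short the stock, invest proceeds at r, pay the dividends, go long the forward).
Profit at T = |F_mkt − F*| = |339.61 − 347.3692| = R$7.76 per share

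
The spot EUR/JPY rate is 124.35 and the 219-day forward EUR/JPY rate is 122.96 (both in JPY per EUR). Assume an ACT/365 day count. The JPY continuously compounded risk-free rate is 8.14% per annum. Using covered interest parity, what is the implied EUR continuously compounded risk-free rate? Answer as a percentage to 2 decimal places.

10.01%

F = S·e^((r_JPY − r_EUR)T) ⇒ r_EUR = r_JPY − ln(F/S)/T
ln(122.96/124.35) = -0.011241; /(219/365) = -0.018735
r_EUR = 0.0814 + 0.018735 = 0.100135
r_EUR = 10.01%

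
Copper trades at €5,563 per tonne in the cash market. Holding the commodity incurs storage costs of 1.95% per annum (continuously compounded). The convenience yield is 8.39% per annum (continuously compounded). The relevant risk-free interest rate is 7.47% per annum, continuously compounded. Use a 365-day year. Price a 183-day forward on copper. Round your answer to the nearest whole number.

€5,592 per tonne

Net carry = r + u − y = 0.0747 + 0.0195 − 0.0839 = 0.0103
F = S·e^((r+u−y)T) = 5563 · e^(0.0103 × 183/365) = 5563 · e^0.005164
= 5563 × 1.005177 = €5,592 per tonne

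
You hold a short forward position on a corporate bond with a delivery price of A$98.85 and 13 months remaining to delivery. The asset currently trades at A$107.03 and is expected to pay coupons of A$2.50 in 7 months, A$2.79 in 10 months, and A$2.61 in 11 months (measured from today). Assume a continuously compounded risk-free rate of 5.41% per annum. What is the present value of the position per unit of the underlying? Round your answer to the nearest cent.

PV(remaining coupons) I = 2.50·e^(−0.0541·7/12) + 2.79·e^(−0.0541·10/12) + 2.61·e^(−0.0541·11/12) = 7.5731
Current forward F = (S − I)·e^(rT) = (107.03 − 7.5731)·e^(0.0541·13/12) = 99.4569 × 1.060360 = 105.4601
Value (long) = (F − K)·e^(−rT) = (105.4601 − 98.85) × 0.943076 = 6.2338
Short position value = −(long value) = -A$6.23

-A$6.23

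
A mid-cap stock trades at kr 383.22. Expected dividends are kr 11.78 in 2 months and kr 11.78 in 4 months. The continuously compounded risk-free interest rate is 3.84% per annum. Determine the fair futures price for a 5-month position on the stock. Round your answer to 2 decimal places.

kr 365.69

PV(dividends) I = 11.78·e^(−0.0384·2/12) + 11.78·e^(−0.0384·4/12)
I = 11.7048 + 11.6302 = 23.3350
F = (S − I)·e^(rT) = (383.22 − 23.3350) · e^(0.0384·5/12)
= 359.8850 · e^0.016000 = 359.8850 × 1.016129 = kr 365.69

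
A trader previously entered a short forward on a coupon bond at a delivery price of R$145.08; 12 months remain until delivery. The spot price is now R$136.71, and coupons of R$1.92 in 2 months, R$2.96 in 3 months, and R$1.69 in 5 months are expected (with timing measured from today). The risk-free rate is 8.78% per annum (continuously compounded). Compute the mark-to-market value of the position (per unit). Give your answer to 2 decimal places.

PV(remaining coupons) I = 1.92·e^(−0.0878·2/12) + 2.96·e^(−0.0878·3/12) + 1.69·e^(−0.0878·5/12) = 6.4171
Current forward F = (S − I)·e^(rT) = (136.71 − 6.4171)·e^(0.0878·12/12) = 130.2929 × 1.091770 = 142.2499
Value (long) = (F − K)·e^(−rT) = (142.2499 − 145.08) × 0.915944 = -2.5922
Short position value = −(long value) = R$2.59

R$2.59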